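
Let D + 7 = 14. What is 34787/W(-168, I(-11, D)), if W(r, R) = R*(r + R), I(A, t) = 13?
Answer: -34787/2015 ≈ -17.264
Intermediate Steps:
D = 7 (D = -7 + 14 = 7)
W(r, R) = R*(R + r)
34787/W(-168, I(-11, D)) = 34787/((13*(13 - 168))) = 34787/((13*(-155))) = 34787/(-2015) = 34787*(-1/2015) = -34787/2015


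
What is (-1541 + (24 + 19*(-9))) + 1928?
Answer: 240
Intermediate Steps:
(-1541 + (24 + 19*(-9))) + 1928 = (-1541 + (24 - 171)) + 1928 = (-1541 - 147) + 1928 = -1688 + 1928 = 240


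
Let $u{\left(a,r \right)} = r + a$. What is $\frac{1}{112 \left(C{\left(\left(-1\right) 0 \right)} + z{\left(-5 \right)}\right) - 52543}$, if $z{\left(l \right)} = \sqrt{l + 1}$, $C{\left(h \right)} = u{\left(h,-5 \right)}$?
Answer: $- \frac{53103}{2819978785} - \frac{224 i}{2819978785} \approx -1.8831 \cdot 10^{-5} - 7.9433 \cdot 10^{-8} i$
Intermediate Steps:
$u{\left(a,r \right)} = a + r$
$C{\left(h \right)} = -5 + h$ ($C{\left(h \right)} = h - 5 = -5 + h$)
$z{\left(l \right)} = \sqrt{1 + l}$
$\frac{1}{112 \left(C{\left(\left(-1\right) 0 \right)} + z{\left(-5 \right)}\right) - 52543} = \frac{1}{112 \left(\left(-5 - 0\right) + \sqrt{1 - 5}\right) - 52543} = \frac{1}{112 \left(\left(-5 + 0\right) + \sqrt{-4}\right) - 52543} = \frac{1}{112 \left(-5 + 2 i\right) - 52543} = \frac{1}{\left(-560 + 224 i\right) - 52543} = \frac{1}{-53103 + 224 i} = \frac{-53103 - 224 i}{2819978785}$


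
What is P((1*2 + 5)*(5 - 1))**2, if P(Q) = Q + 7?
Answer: 1225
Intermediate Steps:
P(Q) = 7 + Q
P((1*2 + 5)*(5 - 1))**2 = (7 + (1*2 + 5)*(5 - 1))**2 = (7 + (2 + 5)*4)**2 = (7 + 7*4)**2 = (7 + 28)**2 = 35**2 = 1225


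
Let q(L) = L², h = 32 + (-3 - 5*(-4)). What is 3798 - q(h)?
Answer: 1397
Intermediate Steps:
h = 49 (h = 32 + (-3 + 20) = 32 + 17 = 49)
3798 - q(h) = 3798 - 1*49² = 3798 - 1*2401 = 3798 - 2401 = 1397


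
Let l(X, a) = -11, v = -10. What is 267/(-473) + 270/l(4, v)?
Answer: -11877/473 ≈ -25.110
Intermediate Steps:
267/(-473) + 270/l(4, v) = 267/(-473) + 270/(-11) = 267*(-1/473) + 270*(-1/11) = -267/473 - 270/11 = -11877/473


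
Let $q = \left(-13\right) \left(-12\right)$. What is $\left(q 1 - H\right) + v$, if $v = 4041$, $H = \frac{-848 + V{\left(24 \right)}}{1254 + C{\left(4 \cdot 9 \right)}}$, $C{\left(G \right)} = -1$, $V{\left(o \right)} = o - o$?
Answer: $\frac{5259689}{1253} \approx 4197.7$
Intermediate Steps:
$q = 156$
$V{\left(o \right)} = 0$
$H = - \frac{848}{1253}$ ($H = \frac{-848 + 0}{1254 - 1} = - \frac{848}{1253} \approx -0.67678$)
$\left(q 1 - H\right) + v = \left(156 \cdot 1 - - \frac{848}{1253}\right) + 4041 = \left(156 + \frac{848}{1253}\right) + 4041 = \frac{196316}{1253} + 4041 = \frac{5259689}{1253}$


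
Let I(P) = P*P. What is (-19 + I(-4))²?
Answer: 9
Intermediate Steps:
I(P) = P²
(-19 + I(-4))² = (-19 + (-4)²)² = (-19 + 16)² = (-3)² = 9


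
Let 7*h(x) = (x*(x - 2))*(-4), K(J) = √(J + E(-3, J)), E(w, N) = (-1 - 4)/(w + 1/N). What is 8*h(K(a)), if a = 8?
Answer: -1024/23 + 256*√322/161 ≈ -15.989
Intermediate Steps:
E(w, N) = -5/(w + 1/N)
K(J) = √(J - 5*J/(1 - 3*J)) (K(J) = √(J - 5*J/(1 + J*(-3))) = √(J - 5*J/(1 - 3*J)))
h(x) = -4*x*(-2 + x)/7 (h(x) = ((x*(x - 2))*(-4))/7 = ((x*(-2 + x))*(-4))/7 = (-4*x*(-2 + x))/7 = -4*x*(-2 + x)/7)
8*h(K(a)) = 8*(4*√(8*(4 + 3*8)/(-1 + 3*8))*(2 - √(8*(4 + 3*8)/(-1 + 3*8)))/7) = 8*(4*√(8*(4 + 24)/(-1 + 24))*(2 - √(8*(4 + 24)/(-1 + 24)))/7) = 8*(4*√(8*28/23)*(2 - √(8*28/23))/7) = 8*(4*√(8*(1/23)*28)*(2 - √(8*(1/23)*28))/7) = 8*(4*√(224/23)*(2 - √(224/23))/7) = 8*(4*(4*√322/23)*(2 - 4*√322/23)/7) = 8*(16*√322*(2 - 4*√322/23)/161) = 128*√322*(2 - 4*√322/23)/161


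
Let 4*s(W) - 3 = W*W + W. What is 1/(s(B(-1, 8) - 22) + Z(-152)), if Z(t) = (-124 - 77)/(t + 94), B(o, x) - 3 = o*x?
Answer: 116/20847 ≈ 0.0055643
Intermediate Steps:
B(o, x) = 3 + o*x
s(W) = 3/4 + W/4 + W**2/4 (s(W) = 3/4 + (W*W + W)/4 = 3/4 + (W**2 + W)/4 = 3/4 + (W + W**2)/4 = 3/4 + (W/4 + W**2/4) = 3/4 + W/4 + W**2/4)
Z(t) = -201/(94 + t)
1/(s(B(-1, 8) - 22) + Z(-152)) = 1/((3/4 + ((3 - 1*8) - 22)/4 + ((3 - 1*8) - 22)**2/4) - 201/(94 - 152)) = 1/((3/4 + ((3 - 8) - 22)/4 + ((3 - 8) - 22)**2/4) - 201/(-58)) = 1/((3/4 + (-5 - 22)/4 + (-5 - 22)**2/4) - 201*(-1/58)) = 1/((3/4 + (1/4)*(-27) + (1/4)*(-27)**2) + 201/58) = 1/((3/4 - 27/4 + (1/4)*729) + 201/58) = 1/((3/4 - 27/4 + 729/4) + 201/58) = 1/(705/4 + 201/58) = 1/(20847/116) = 116/20847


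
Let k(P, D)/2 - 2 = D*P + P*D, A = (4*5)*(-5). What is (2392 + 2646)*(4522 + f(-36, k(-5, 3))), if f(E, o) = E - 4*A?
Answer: 24615668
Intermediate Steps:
A = -100 (A = 20*(-5) = -100)
k(P, D) = 4 + 4*D*P (k(P, D) = 4 + 2*(D*P + P*D) = 4 + 2*(D*P + D*P) = 4 + 2*(2*D*P) = 4 + 4*D*P)
f(E, o) = 400 + E (f(E, o) = E - 4*(-100) = E + 400 = 400 + E)
(2392 + 2646)*(4522 + f(-36, k(-5, 3))) = (2392 + 2646)*(4522 + (400 - 36)) = 5038*(4522 + 364) = 5038*4886 = 24615668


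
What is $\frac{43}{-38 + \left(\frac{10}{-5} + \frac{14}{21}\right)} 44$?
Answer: $- \frac{2838}{59} \approx -48.102$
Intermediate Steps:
$\frac{43}{-38 + \left(\frac{10}{-5} + \frac{14}{21}\right)} 44 = \frac{43}{-38 + \left(10 \left(- \frac{1}{5}\right) + 14 \cdot \frac{1}{21}\right)} 44 = \frac{43}{-38 + \left(-2 + \frac{2}{3}\right)} 44 = \frac{43}{-38 - \frac{4}{3}} \cdot 44 = \frac{43}{- \frac{118}{3}} \cdot 44 = 43 \left(- \frac{3}{118}\right) 44 = \left(- \frac{129}{118}\right) 44 = - \frac{2838}{59}$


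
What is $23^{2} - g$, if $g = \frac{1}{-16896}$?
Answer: $\frac{8937985}{16896} \approx 529.0$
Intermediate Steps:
$g = - \frac{1}{16896} \approx -5.9186 \cdot 10^{-5}$
$23^{2} - g = 23^{2} - - \frac{1}{16896} = 529 + \frac{1}{16896} = \frac{8937985}{16896}$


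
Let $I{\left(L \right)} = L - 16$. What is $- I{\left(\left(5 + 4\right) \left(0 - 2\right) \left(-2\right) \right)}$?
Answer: $-20$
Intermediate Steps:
$I{\left(L \right)} = -16 + L$ ($I{\left(L \right)} = L - 16 = -16 + L$)
$- I{\left(\left(5 + 4\right) \left(0 - 2\right) \left(-2\right) \right)} = - (-16 + \left(5 + 4\right) \left(0 - 2\right) \left(-2\right)) = - (-16 + 9 \left(-2\right) \left(-2\right)) = - (-16 - -36) = - (-16 + 36) = \left(-1\right) 20 = -20$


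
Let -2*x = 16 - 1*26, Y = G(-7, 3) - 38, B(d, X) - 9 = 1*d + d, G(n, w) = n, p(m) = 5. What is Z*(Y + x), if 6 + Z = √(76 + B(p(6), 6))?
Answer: 240 - 40*√95 ≈ -149.87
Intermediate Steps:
B(d, X) = 9 + 2*d (B(d, X) = 9 + (1*d + d) = 9 + (d + d) = 9 + 2*d)
Y = -45 (Y = -7 - 38 = -45)
x = 5 (x = -(16 - 1*26)/2 = -(16 - 26)/2 = -½*(-10) = 5)
Z = -6 + √95 (Z = -6 + √(76 + (9 + 2*5)) = -6 + √(76 + (9 + 10)) = -6 + √(76 + 19) = -6 + √95 ≈ 3.7468)
Z*(Y + x) = (-6 + √95)*(-45 + 5) = (-6 + √95)*(-40) = 240 - 40*√95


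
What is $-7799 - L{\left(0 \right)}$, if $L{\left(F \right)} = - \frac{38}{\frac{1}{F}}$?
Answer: $-7799$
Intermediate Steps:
$L{\left(F \right)} = - 38 F$
$-7799 - L{\left(0 \right)} = -7799 - \left(-38\right) 0 = -7799 - 0 = -7799 + 0 = -7799$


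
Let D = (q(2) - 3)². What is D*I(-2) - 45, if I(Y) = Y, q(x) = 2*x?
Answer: -47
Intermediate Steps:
D = 1 (D = (2*2 - 3)² = (4 - 3)² = 1² = 1)
D*I(-2) - 45 = 1*(-2) - 45 = -2 - 45 = -47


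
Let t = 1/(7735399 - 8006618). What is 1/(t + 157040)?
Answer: 271219/42592231759 ≈ 6.3678e-6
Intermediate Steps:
t = -1/271219 (t = 1/(-271219) = -1/271219 ≈ -3.6871e-6)
1/(t + 157040) = 1/(-1/271219 + 157040) = 1/(42592231759/271219) = 271219/42592231759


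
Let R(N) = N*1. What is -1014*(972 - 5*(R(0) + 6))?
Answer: -955188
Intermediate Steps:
R(N) = N
-1014*(972 - 5*(R(0) + 6)) = -1014*(972 - 5*(0 + 6)) = -1014*(972 - 5*6) = -1014*(972 - 30) = -1014*942 = -955188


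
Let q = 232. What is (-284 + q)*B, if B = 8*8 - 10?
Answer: -2808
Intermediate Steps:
B = 54 (B = 64 - 10 = 54)
(-284 + q)*B = (-284 + 232)*54 = -52*54 = -2808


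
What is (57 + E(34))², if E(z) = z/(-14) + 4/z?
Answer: 42354064/14161 ≈ 2990.9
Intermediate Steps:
E(z) = 4/z - z/14 (E(z) = z*(-1/14) + 4/z = -z/14 + 4/z = 4/z - z/14)
(57 + E(34))² = (57 + (4/34 - 1/14*34))² = (57 + (4*(1/34) - 17/7))² = (57 + (2/17 - 17/7))² = (57 - 275/119)² = (6508/119)² = 42354064/14161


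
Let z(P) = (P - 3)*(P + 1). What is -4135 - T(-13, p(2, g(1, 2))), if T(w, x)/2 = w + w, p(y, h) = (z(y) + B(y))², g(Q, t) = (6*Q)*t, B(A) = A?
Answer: -4083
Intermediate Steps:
z(P) = (1 + P)*(-3 + P) (z(P) = (-3 + P)*(1 + P) = (1 + P)*(-3 + P))
g(Q, t) = 6*Q*t
p(y, h) = (-3 + y² - y)² (p(y, h) = ((-3 + y² - 2*y) + y)² = (-3 + y² - y)²)
T(w, x) = 4*w (T(w, x) = 2*(w + w) = 2*(2*w) = 4*w)
-4135 - T(-13, p(2, g(1, 2))) = -4135 - 4*(-13) = -4135 - 1*(-52) = -4135 + 52 = -4083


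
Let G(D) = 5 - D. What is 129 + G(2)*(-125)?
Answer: -246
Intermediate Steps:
129 + G(2)*(-125) = 129 + (5 - 1*2)*(-125) = 129 + (5 - 2)*(-125) = 129 + 3*(-125) = 129 - 375 = -246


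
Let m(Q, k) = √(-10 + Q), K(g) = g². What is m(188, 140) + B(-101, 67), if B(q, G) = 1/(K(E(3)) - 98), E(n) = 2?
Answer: -1/94 + √178 ≈ 13.331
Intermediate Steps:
B(q, G) = -1/94 (B(q, G) = 1/(2² - 98) = 1/(4 - 98) = 1/(-94) = -1/94)
m(188, 140) + B(-101, 67) = √(-10 + 188) - 1/94 = √178 - 1/94 = -1/94 + √178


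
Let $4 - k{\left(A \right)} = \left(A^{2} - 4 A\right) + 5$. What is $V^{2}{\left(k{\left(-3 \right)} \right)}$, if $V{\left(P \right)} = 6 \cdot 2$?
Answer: $144$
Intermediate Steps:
$k{\left(A \right)} = -1 - A^{2} + 4 A$ ($k{\left(A \right)} = 4 - \left(\left(A^{2} - 4 A\right) + 5\right) = 4 - \left(5 + A^{2} - 4 A\right) = -1 - A^{2} + 4 A$)
$V{\left(P \right)} = 12$
$V^{2}{\left(k{\left(-3 \right)} \right)} = 12^{2} = 144$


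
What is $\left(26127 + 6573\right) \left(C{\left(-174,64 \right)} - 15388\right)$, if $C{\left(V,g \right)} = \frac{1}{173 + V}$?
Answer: $-503220300$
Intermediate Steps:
$\left(26127 + 6573\right) \left(C{\left(-174,64 \right)} - 15388\right) = \left(26127 + 6573\right) \left(\frac{1}{173 - 174} - 15388\right) = 32700 \left(\frac{1}{-1} - 15388\right) = 32700 \left(-1 - 15388\right) = 32700 \left(-15389\right) = -503220300$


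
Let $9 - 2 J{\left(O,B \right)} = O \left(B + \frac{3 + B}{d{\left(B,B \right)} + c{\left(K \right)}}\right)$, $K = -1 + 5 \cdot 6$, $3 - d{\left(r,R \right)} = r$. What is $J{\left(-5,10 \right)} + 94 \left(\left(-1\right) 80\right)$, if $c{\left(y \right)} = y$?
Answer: $- \frac{329517}{44} \approx -7489.0$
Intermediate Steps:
$d{\left(r,R \right)} = 3 - r$
$K = 29$ ($K = -1 + 30 = 29$)
$J{\left(O,B \right)} = \frac{9}{2} - \frac{O \left(B + \frac{3 + B}{32 - B}\right)}{2}$ ($J{\left(O,B \right)} = \frac{9}{2} - \frac{O \left(B + \frac{3 + B}{\left(3 - B\right) + 29}\right)}{2} = \frac{9}{2} - \frac{O \left(B + \frac{3 + B}{32 - B}\right)}{2}$)
$J{\left(-5,10 \right)} + 94 \left(\left(-1\right) 80\right) = \frac{-288 + 3 \left(-5\right) + 9 \cdot 10 - - 5 \cdot 10^{2} + 33 \cdot 10 \left(-5\right)}{2 \left(-32 + 10\right)} + 94 \left(\left(-1\right) 80\right) = \frac{-288 - 15 + 90 - \left(-5\right) 100 - 1650}{2 \left(-22\right)} + 94 \left(-80\right) = \frac{1}{2} \left(- \frac{1}{22}\right) \left(-288 - 15 + 90 + 500 - 1650\right) - 7520 = \frac{1}{2} \left(- \frac{1}{22}\right) \left(-1363\right) - 7520 = \frac{1363}{44} - 7520 = - \frac{329517}{44}$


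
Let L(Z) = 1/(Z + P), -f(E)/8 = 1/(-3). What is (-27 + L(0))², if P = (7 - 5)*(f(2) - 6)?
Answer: 294849/400 ≈ 737.12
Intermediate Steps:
f(E) = 8/3 (f(E) = -8/(-3) = -8*(-⅓) = 8/3)
P = -20/3 (P = (7 - 5)*(8/3 - 6) = 2*(-10/3) = -20/3 ≈ -6.6667)
L(Z) = 1/(-20/3 + Z) (L(Z) = 1/(Z - 20/3) = 1/(-20/3 + Z))
(-27 + L(0))² = (-27 + 3/(-20 + 3*0))² = (-27 + 3/(-20 + 0))² = (-27 + 3/(-20))² = (-27 + 3*(-1/20))² = (-27 - 3/20)² = (-543/20)² = 294849/400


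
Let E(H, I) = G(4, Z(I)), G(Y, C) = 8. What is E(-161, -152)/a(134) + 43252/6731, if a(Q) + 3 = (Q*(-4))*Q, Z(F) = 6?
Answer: 3106607556/483467537 ≈ 6.4257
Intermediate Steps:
a(Q) = -3 - 4*Q² (a(Q) = -3 + (Q*(-4))*Q = -3 + (-4*Q)*Q = -3 - 4*Q²)
E(H, I) = 8
E(-161, -152)/a(134) + 43252/6731 = 8/(-3 - 4*134²) + 43252/6731 = 8/(-3 - 4*17956) + 43252*(1/6731) = 8/(-3 - 71824) + 43252/6731 = 8/(-71827) + 43252/6731 = 8*(-1/71827) + 43252/6731 = -8/71827 + 43252/6731 = 3106607556/483467537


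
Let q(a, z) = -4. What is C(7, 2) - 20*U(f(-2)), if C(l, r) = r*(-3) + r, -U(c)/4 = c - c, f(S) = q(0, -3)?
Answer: -4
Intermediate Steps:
f(S) = -4
U(c) = 0 (U(c) = -4*(c - c) = -4*0 = 0)
C(l, r) = -2*r (C(l, r) = -3*r + r = -2*r)
C(7, 2) - 20*U(f(-2)) = -2*2 - 20*0 = -4 + 0 = -4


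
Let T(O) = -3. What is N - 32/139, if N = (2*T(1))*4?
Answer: -3368/139 ≈ -24.230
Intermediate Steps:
N = -24 (N = (2*(-3))*4 = -6*4 = -24)
N - 32/139 = -24 - 32/139 = -3368/139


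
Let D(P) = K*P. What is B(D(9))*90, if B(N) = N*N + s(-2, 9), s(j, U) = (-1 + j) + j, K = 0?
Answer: -450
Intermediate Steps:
s(j, U) = -1 + 2*j
D(P) = 0 (D(P) = 0*P = 0)
B(N) = -5 + N**2 (B(N) = N*N + (-1 + 2*(-2)) = N**2 + (-1 - 4) = N**2 - 5 = -5 + N**2)
B(D(9))*90 = (-5 + 0**2)*90 = (-5 + 0)*90 = -5*90 = -450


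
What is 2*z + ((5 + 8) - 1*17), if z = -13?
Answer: -30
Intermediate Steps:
2*z + ((5 + 8) - 1*17) = 2*(-13) + ((5 + 8) - 1*17) = -26 + (13 - 17) = -26 - 4 = -30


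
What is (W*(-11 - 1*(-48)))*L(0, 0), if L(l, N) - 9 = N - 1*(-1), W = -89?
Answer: -32930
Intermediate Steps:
L(l, N) = 10 + N (L(l, N) = 9 + (N - 1*(-1)) = 9 + (N + 1) = 9 + (1 + N) = 10 + N)
(W*(-11 - 1*(-48)))*L(0, 0) = (-89*(-11 - 1*(-48)))*(10 + 0) = -89*(-11 + 48)*10 = -89*37*10 = -3293*10 = -32930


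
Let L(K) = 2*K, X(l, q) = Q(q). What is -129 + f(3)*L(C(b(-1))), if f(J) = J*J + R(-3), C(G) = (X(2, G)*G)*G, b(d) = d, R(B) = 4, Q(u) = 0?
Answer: -129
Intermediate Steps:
X(l, q) = 0
C(G) = 0 (C(G) = (0*G)*G = 0*G = 0)
f(J) = 4 + J² (f(J) = J*J + 4 = J² + 4 = 4 + J²)
-129 + f(3)*L(C(b(-1))) = -129 + (4 + 3²)*(2*0) = -129 + (4 + 9)*0 = -129 + 13*0 = -129 + 0 = -129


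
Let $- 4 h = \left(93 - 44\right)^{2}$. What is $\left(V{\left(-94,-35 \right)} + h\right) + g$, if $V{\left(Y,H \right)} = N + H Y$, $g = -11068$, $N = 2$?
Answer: $- \frac{33505}{4} \approx -8376.3$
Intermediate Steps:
$V{\left(Y,H \right)} = 2 + H Y$
$h = - \frac{2401}{4}$ ($h = - \frac{\left(93 - 44\right)^{2}}{4} = - \frac{49^{2}}{4} = \left(- \frac{1}{4}\right) 2401 = - \frac{2401}{4} \approx -600.25$)
$\left(V{\left(-94,-35 \right)} + h\right) + g = \left(\left(2 - -3290\right) - \frac{2401}{4}\right) - 11068 = \left(\left(2 + 3290\right) - \frac{2401}{4}\right) - 11068 = \left(3292 - \frac{2401}{4}\right) - 11068 = \frac{10767}{4} - 11068 = - \frac{33505}{4}$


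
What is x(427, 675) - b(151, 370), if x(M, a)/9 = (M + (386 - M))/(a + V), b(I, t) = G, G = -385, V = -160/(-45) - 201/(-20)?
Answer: 48345685/123949 ≈ 390.04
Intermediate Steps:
V = 2449/180 (V = -160*(-1/45) - 201*(-1/20) = 32/9 + 201/20 = 2449/180 ≈ 13.606)
b(I, t) = -385
x(M, a) = 3474/(2449/180 + a) (x(M, a) = 9*((M + (386 - M))/(a + 2449/180)) = 9*(386/(2449/180 + a)) = 3474/(2449/180 + a))
x(427, 675) - b(151, 370) = 625320/(2449 + 180*675) - 1*(-385) = 625320/(2449 + 121500) + 385 = 625320/123949 + 385 = 48345685/123949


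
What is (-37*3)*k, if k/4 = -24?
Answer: 10656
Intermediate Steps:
k = -96 (k = 4*(-24) = -96)
(-37*3)*k = -37*3*(-96) = -111*(-96) = 10656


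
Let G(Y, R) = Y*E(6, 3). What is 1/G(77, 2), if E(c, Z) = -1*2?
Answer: -1/154 ≈ -0.0064935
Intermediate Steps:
E(c, Z) = -2
G(Y, R) = -2*Y (G(Y, R) = Y*(-2) = -2*Y)
1/G(77, 2) = 1/(-2*77) = 1/(-154) = -1/154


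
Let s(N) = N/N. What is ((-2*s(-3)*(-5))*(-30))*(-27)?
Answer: 8100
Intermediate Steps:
s(N) = 1
((-2*s(-3)*(-5))*(-30))*(-27) = ((-2*1*(-5))*(-30))*(-27) = (-2*(-5)*(-30))*(-27) = (10*(-30))*(-27) = -300*(-27) = 8100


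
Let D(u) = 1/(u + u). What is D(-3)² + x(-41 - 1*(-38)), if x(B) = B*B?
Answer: 325/36 ≈ 9.0278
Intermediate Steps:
D(u) = 1/(2*u)
x(B) = B²
D(-3)² + x(-41 - 1*(-38)) = ((½)/(-3))² + (-41 - 1*(-38))² = ((½)*(-⅓))² + (-41 + 38)² = (-⅙)² + (-3)² = 1/36 + 9 = 325/36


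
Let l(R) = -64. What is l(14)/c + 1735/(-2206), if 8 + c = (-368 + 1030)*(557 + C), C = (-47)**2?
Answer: -794267981/1009842826 ≈ -0.78653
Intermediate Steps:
C = 2209
c = 1831084 (c = -8 + (-368 + 1030)*(557 + 2209) = -8 + 662*2766 = -8 + 1831092 = 1831084)
l(14)/c + 1735/(-2206) = -64/1831084 + 1735/(-2206) = -64*1/1831084 + 1735*(-1/2206) = -16/457771 - 1735/2206 = -794267981/1009842826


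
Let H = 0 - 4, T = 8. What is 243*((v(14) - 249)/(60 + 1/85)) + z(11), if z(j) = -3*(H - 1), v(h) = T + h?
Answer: -4612170/5101 ≈ -904.17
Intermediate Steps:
H = -4
v(h) = 8 + h
z(j) = 15 (z(j) = -3*(-4 - 1) = -3*(-5) = 15)
243*((v(14) - 249)/(60 + 1/85)) + z(11) = 243*(((8 + 14) - 249)/(60 + 1/85)) + 15 = 243*((22 - 249)/(60 + 1/85)) + 15 = 243*(-227/5101/85) + 15 = 243*(-227*85/5101) + 15 = 243*(-19295/5101) + 15 = -4688685/5101 + 15 = -4612170/5101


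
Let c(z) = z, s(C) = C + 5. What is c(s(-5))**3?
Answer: 0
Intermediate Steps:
s(C) = 5 + C
c(s(-5))**3 = (5 - 5)**3 = 0**3 = 0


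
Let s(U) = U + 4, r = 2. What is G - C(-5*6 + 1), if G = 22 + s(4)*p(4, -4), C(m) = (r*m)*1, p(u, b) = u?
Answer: 112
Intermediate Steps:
s(U) = 4 + U
C(m) = 2*m (C(m) = (2*m)*1 = 2*m)
G = 54 (G = 22 + (4 + 4)*4 = 22 + 8*4 = 22 + 32 = 54)
G - C(-5*6 + 1) = 54 - 2*(-5*6 + 1) = 54 - 2*(-30 + 1) = 54 - 2*(-29) = 54 - 1*(-58) = 54 + 58 = 112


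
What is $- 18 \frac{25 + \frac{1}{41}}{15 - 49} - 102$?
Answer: $- \frac{61860}{697} \approx -88.752$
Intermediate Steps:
$- 18 \frac{25 + \frac{1}{41}}{15 - 49} - 102 = - 18 \frac{25 + \frac{1}{41}}{-34} - 102 = - 18 \cdot \frac{1026}{41} \left(- \frac{1}{34}\right) - 102 = \left(-18\right) \left(- \frac{513}{697}\right) - 102 = \frac{9234}{697} - 102 = - \frac{61860}{697}$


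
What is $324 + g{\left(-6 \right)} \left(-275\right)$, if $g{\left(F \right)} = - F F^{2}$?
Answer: $-59076$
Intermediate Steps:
$g{\left(F \right)} = - F^{3}$
$324 + g{\left(-6 \right)} \left(-275\right) = 324 + - \left(-6\right)^{3} \left(-275\right) = 324 + \left(-1\right) \left(-216\right) \left(-275\right) = 324 + 216 \left(-275\right) = 324 - 59400 = -59076$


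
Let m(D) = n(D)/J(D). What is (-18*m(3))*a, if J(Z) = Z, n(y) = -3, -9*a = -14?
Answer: 28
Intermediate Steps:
a = 14/9 (a = -1/9*(-14) = 14/9 ≈ 1.5556)
m(D) = -3/D
(-18*m(3))*a = -(-54)/3*(14/9) = -18*(-1)*(14/9) = 18*(14/9) = 28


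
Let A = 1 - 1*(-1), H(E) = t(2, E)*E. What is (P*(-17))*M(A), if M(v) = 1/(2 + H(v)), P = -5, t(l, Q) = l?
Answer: 85/6 ≈ 14.167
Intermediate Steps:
H(E) = 2*E
A = 2 (A = 1 + 1 = 2)
M(v) = 1/(2 + 2*v)
(P*(-17))*M(A) = (-5*(-17))*(1/(2*(1 + 2))) = 85*((½)/3) = 85*((½)*(⅓)) = 85*(⅙) = 85/6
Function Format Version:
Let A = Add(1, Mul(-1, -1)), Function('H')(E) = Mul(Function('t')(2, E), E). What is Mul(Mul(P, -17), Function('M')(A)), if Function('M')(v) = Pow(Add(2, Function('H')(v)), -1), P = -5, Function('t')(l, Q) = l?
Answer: Rational(85, 6) ≈ 14.167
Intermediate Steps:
Function('H')(E) = Mul(2, E)
A = 2 (A = Add(1, 1) = 2)
Function('M')(v) = Pow(Add(2, Mul(2, v)), -1)
Mul(Mul(P, -17), Function('M')(A)) = Mul(Mul(-5, -17), Mul(Rational(1, 2), Pow(Add(1, 2), -1))) = Mul(85, Mul(Rational(1, 2), Pow(3, -1))) = Mul(85, Mul(Rational(1, 2), Rational(1, 3))) = Mul(85, Rational(1, 6)) = Rational(85, 6)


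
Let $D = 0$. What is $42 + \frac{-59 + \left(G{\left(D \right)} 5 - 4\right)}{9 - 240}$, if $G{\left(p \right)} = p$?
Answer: $\frac{465}{11} \approx 42.273$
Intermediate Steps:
$42 + \frac{-59 + \left(G{\left(D \right)} 5 - 4\right)}{9 - 240} = 42 + \frac{-59 + \left(0 \cdot 5 - 4\right)}{9 - 240} = 42 + \frac{-59 + \left(0 - 4\right)}{-231} = 42 + \left(-59 - 4\right) \left(- \frac{1}{231}\right) = 42 - - \frac{3}{11} = 42 + \frac{3}{11} = \frac{465}{11}$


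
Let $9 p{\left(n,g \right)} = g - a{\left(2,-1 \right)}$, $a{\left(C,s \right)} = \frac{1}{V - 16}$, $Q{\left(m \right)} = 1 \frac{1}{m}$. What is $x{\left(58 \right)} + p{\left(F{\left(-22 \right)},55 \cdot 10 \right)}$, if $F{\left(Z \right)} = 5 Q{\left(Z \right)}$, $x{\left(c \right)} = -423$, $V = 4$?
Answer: $- \frac{39083}{108} \approx -361.88$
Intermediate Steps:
$Q{\left(m \right)} = \frac{1}{m}$
$a{\left(C,s \right)} = - \frac{1}{12}$ ($a{\left(C,s \right)} = \frac{1}{4 - 16} = \frac{1}{-12} = - \frac{1}{12}$)
$F{\left(Z \right)} = \frac{5}{Z}$
$p{\left(n,g \right)} = \frac{1}{108} + \frac{g}{9}$ ($p{\left(n,g \right)} = \frac{g - - \frac{1}{12}}{9} = \frac{g + \frac{1}{12}}{9} = \frac{\frac{1}{12} + g}{9} = \frac{1}{108} + \frac{g}{9}$)
$x{\left(58 \right)} + p{\left(F{\left(-22 \right)},55 \cdot 10 \right)} = -423 + \left(\frac{1}{108} + \frac{55 \cdot 10}{9}\right) = -423 + \left(\frac{1}{108} + \frac{1}{9} \cdot 550\right) = -423 + \left(\frac{1}{108} + \frac{550}{9}\right) = -423 + \frac{6601}{108} = - \frac{39083}{108}$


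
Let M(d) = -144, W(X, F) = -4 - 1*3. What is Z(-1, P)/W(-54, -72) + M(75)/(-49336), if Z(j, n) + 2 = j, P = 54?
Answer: 2661/6167 ≈ 0.43149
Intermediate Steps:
W(X, F) = -7 (W(X, F) = -4 - 3 = -7)
Z(j, n) = -2 + j
Z(-1, P)/W(-54, -72) + M(75)/(-49336) = (-2 - 1)/(-7) - 144/(-49336) = -3*(-⅐) - 144*(-1/49336) = 3/7 + 18/6167 = 2661/6167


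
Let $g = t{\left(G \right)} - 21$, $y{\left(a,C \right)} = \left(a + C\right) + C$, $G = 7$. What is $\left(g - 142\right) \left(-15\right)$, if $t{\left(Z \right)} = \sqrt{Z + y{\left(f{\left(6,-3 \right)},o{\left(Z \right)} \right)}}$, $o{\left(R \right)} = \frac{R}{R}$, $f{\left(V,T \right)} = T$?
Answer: $2445 - 15 \sqrt{6} \approx 2408.3$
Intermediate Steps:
$o{\left(R \right)} = 1$
$y{\left(a,C \right)} = a + 2 C$ ($y{\left(a,C \right)} = \left(C + a\right) + C = a + 2 C$)
$t{\left(Z \right)} = \sqrt{-1 + Z}$ ($t{\left(Z \right)} = \sqrt{Z + \left(-3 + 2 \cdot 1\right)} = \sqrt{Z + \left(-3 + 2\right)} = \sqrt{Z - 1} = \sqrt{-1 + Z}$)
$g = -21 + \sqrt{6}$ ($g = \sqrt{-1 + 7} - 21 = \sqrt{6} - 21 = -21 + \sqrt{6} \approx -18.551$)
$\left(g - 142\right) \left(-15\right) = \left(\left(-21 + \sqrt{6}\right) - 142\right) \left(-15\right) = \left(-163 + \sqrt{6}\right) \left(-15\right) = 2445 - 15 \sqrt{6}$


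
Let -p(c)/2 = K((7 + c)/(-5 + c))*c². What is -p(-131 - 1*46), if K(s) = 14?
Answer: 877212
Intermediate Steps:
p(c) = -28*c²
-p(-131 - 1*46) = -(-28)*(-131 - 1*46)² = -(-28)*(-131 - 46)² = -(-28)*(-177)² = -(-28)*31329 = -1*(-877212) = 877212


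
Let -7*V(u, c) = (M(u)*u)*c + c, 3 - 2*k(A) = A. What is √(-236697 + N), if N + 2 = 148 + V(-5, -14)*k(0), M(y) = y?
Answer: I*√236473 ≈ 486.28*I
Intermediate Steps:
k(A) = 3/2 - A/2
V(u, c) = -c/7 - c*u²/7 (V(u, c) = -((u*u)*c + c)/7 = -(u²*c + c)/7 = -(c*u² + c)/7 = -(c + c*u²)/7 = -c/7 - c*u²/7)
N = 224 (N = -2 + (148 + (-⅐*(-14)*(1 + (-5)²))*(3/2 - ½*0)) = -2 + (148 + (-⅐*(-14)*(1 + 25))*(3/2 + 0)) = -2 + (148 - ⅐*(-14)*26*(3/2)) = -2 + (148 + 52*(3/2)) = -2 + (148 + 78) = -2 + 226 = 224)
√(-236697 + N) = √(-236697 + 224) = √(-236473) = I*√236473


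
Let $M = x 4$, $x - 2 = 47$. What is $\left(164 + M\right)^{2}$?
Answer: $129600$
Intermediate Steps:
$x = 49$ ($x = 2 + 47 = 49$)
$M = 196$ ($M = 49 \cdot 4 = 196$)
$\left(164 + M\right)^{2} = \left(164 + 196\right)^{2} = 360^{2} = 129600$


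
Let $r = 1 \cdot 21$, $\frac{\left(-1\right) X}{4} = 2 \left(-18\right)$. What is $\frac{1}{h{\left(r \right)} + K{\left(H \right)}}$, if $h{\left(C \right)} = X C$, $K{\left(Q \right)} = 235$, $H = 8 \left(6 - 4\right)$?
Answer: $\frac{1}{3259} \approx 0.00030684$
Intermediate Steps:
$H = 16$ ($H = 8 \cdot 2 = 16$)
$X = 144$ ($X = - 4 \cdot 2 \left(-18\right) = \left(-4\right) \left(-36\right) = 144$)
$r = 21$
$h{\left(C \right)} = 144 C$
$\frac{1}{h{\left(r \right)} + K{\left(H \right)}} = \frac{1}{144 \cdot 21 + 235} = \frac{1}{3024 + 235} = \frac{1}{3259}$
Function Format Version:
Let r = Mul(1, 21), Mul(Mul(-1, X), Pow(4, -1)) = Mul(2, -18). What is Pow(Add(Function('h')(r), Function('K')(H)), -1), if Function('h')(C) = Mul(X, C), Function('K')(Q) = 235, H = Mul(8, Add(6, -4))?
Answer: Rational(1, 3259) ≈ 0.00030684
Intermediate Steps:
H = 16 (H = Mul(8, 2) = 16)
X = 144 (X = Mul(-4, Mul(2, -18)) = Mul(-4, -36) = 144)
r = 21
Function('h')(C) = Mul(144, C)
Pow(Add(Function('h')(r), Function('K')(H)), -1) = Pow(Add(Mul(144, 21), 235), -1) = Pow(Add(3024, 235), -1) = Pow(3259, -1) = Rational(1, 3259)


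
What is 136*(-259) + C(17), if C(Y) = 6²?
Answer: -35188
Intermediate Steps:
C(Y) = 36
136*(-259) + C(17) = 136*(-259) + 36 = -35224 + 36 = -35188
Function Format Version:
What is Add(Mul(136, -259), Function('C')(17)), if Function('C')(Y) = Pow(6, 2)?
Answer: -35188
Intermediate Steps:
Function('C')(Y) = 36
Add(Mul(136, -259), Function('C')(17)) = Add(Mul(136, -259), 36) = Add(-35224, 36) = -35188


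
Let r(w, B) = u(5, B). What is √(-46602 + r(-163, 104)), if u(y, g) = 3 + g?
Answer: I*√46495 ≈ 215.63*I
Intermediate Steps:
r(w, B) = 3 + B
√(-46602 + r(-163, 104)) = √(-46602 + (3 + 104)) = √(-46602 + 107) = √(-46495) = I*√46495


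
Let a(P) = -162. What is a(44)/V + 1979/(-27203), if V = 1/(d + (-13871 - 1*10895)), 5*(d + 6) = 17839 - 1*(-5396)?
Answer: 88688578771/27203 ≈ 3.2602e+6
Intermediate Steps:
d = 4641 (d = -6 + (17839 - 1*(-5396))/5 = -6 + (17839 + 5396)/5 = -6 + (⅕)*23235 = -6 + 4647 = 4641)
V = -1/20125 (V = 1/(4641 + (-13871 - 1*10895)) = 1/(4641 + (-13871 - 10895)) = 1/(4641 - 24766) = 1/(-20125) = -1/20125 ≈ -4.9689e-5)
a(44)/V + 1979/(-27203) = -162/(-1/20125) + 1979/(-27203) = -162*(-20125) + 1979*(-1/27203) = 3260250 - 1979/27203 = 88688578771/27203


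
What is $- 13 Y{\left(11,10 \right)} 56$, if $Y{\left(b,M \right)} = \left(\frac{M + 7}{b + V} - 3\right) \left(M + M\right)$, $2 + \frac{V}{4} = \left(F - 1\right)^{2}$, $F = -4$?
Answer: $\frac{4251520}{103} \approx 41277.0$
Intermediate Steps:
$V = 92$ ($V = -8 + 4 \left(-4 - 1\right)^{2} = -8 + 4 \left(-5\right)^{2} = -8 + 4 \cdot 25 = -8 + 100 = 92$)
$Y{\left(b,M \right)} = 2 M \left(-3 + \frac{7 + M}{92 + b}\right)$ ($Y{\left(b,M \right)} = \left(\frac{M + 7}{b + 92} - 3\right) \left(M + M\right) = \left(\frac{7 + M}{92 + b} - 3\right) 2 M = \left(-3 + \frac{7 + M}{92 + b}\right) 2 M = 2 M \left(-3 + \frac{7 + M}{92 + b}\right)$)
$- 13 Y{\left(11,10 \right)} 56 = - 13 \cdot 2 \cdot 10 \frac{1}{92 + 11} \left(-269 + 10 - 33\right) 56 = - 13 \cdot 2 \cdot 10 \cdot \frac{1}{103} \left(-269 + 10 - 33\right) 56 = - 13 \cdot 2 \cdot 10 \cdot \frac{1}{103} \left(-292\right) 56 = \left(-13\right) \left(- \frac{5840}{103}\right) 56 = \frac{75920}{103} \cdot 56 = \frac{4251520}{103}$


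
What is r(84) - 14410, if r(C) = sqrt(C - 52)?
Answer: -14410 + 4*sqrt(2) ≈ -14404.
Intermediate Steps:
r(C) = sqrt(-52 + C)
r(84) - 14410 = sqrt(-52 + 84) - 14410 = sqrt(32) - 14410 = 4*sqrt(2) - 14410 = -14410 + 4*sqrt(2)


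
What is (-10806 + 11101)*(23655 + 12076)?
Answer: 10540645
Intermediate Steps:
(-10806 + 11101)*(23655 + 12076) = 295*35731 = 10540645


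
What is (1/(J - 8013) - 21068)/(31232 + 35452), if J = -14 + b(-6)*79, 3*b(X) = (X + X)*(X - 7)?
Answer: -27521831/87111532 ≈ -0.31594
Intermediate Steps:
b(X) = 2*X*(-7 + X)/3 (b(X) = ((X + X)*(X - 7))/3 = ((2*X)*(-7 + X))/3 = (2*X*(-7 + X))/3 = 2*X*(-7 + X)/3)
J = 4094 (J = -14 + ((⅔)*(-6)*(-7 - 6))*79 = -14 + ((⅔)*(-6)*(-13))*79 = -14 + 52*79 = -14 + 4108 = 4094)
(1/(J - 8013) - 21068)/(31232 + 35452) = (1/(4094 - 8013) - 21068)/(31232 + 35452) = (1/(-3919) - 21068)/66684 = (-1/3919 - 21068)*(1/66684) = -82565493/3919*1/66684 = -27521831/87111532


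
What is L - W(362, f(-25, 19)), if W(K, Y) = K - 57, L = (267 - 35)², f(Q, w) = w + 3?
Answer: 53519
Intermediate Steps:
f(Q, w) = 3 + w
L = 53824 (L = 232² = 53824)
W(K, Y) = -57 + K
L - W(362, f(-25, 19)) = 53824 - (-57 + 362) = 53824 - 1*305 = 53824 - 305 = 53519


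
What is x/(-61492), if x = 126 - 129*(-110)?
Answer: -3579/15373 ≈ -0.23281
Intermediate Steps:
x = 14316 (x = 126 + 14190 = 14316)
x/(-61492) = 14316/(-61492) = 14316*(-1/61492) = -3579/15373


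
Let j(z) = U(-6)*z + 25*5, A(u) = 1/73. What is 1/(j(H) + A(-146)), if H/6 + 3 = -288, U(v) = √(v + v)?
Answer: 12337/3611662686 + 516913*I*√3/5417494029 ≈ 3.4159e-6 + 0.00016526*I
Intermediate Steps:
A(u) = 1/73
U(v) = √2*√v (U(v) = √(2*v) = √2*√v)
H = -1746 (H = -18 + 6*(-288) = -18 - 1728 = -1746)
j(z) = 125 + 2*I*z*√3 (j(z) = (√2*√(-6))*z + 25*5 = (√2*(I*√6))*z + 125 = (2*I*√3)*z + 125 = 2*I*z*√3 + 125 = 125 + 2*I*z*√3)
1/(j(H) + A(-146)) = 1/((125 + 2*I*(-1746)*√3) + 1/73) = 1/((125 - 3492*I*√3) + 1/73) = 1/(9126/73 - 3492*I*√3)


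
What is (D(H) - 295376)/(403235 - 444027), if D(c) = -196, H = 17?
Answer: 73893/10198 ≈ 7.2458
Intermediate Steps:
(D(H) - 295376)/(403235 - 444027) = (-196 - 295376)/(403235 - 444027) = -295572/(-40792) = -295572*(-1/40792) = 73893/10198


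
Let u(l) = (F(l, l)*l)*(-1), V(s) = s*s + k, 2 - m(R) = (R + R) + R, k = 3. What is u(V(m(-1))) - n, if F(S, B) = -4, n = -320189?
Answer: 320301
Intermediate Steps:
m(R) = 2 - 3*R (m(R) = 2 - ((R + R) + R) = 2 - (2*R + R) = 2 - 3*R)
V(s) = 3 + s² (V(s) = s*s + 3 = s² + 3 = 3 + s²)
u(l) = 4*l (u(l) = -4*l*(-1) = 4*l)
u(V(m(-1))) - n = 4*(3 + (2 - 3*(-1))²) - 1*(-320189) = 4*(3 + (2 + 3)²) + 320189 = 4*(3 + 5²) + 320189 = 4*(3 + 25) + 320189 = 4*28 + 320189 = 112 + 320189 = 320301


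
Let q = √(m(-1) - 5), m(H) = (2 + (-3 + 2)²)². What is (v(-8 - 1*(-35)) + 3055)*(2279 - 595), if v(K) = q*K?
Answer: 5235556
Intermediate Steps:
m(H) = 9 (m(H) = (2 + (-1)²)² = (2 + 1)² = 3² = 9)
q = 2 (q = √(9 - 5) = √4 = 2)
v(K) = 2*K
(v(-8 - 1*(-35)) + 3055)*(2279 - 595) = (2*(-8 - 1*(-35)) + 3055)*(2279 - 595) = (2*(-8 + 35) + 3055)*1684 = (2*27 + 3055)*1684 = (54 + 3055)*1684 = 3109*1684 = 5235556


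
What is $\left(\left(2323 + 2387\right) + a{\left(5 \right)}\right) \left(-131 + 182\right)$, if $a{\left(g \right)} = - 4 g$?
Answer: $239190$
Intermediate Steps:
$\left(\left(2323 + 2387\right) + a{\left(5 \right)}\right) \left(-131 + 182\right) = \left(\left(2323 + 2387\right) - 20\right) \left(-131 + 182\right) = \left(4710 - 20\right) 51 = 4690 \cdot 51 = 239190$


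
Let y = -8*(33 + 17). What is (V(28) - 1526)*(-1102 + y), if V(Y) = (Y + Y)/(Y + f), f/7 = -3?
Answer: 2280036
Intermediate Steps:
f = -21 (f = 7*(-3) = -21)
y = -400 (y = -8*50 = -400)
V(Y) = 2*Y/(-21 + Y) (V(Y) = (Y + Y)/(Y - 21) = (2*Y)/(-21 + Y) = 2*Y/(-21 + Y))
(V(28) - 1526)*(-1102 + y) = (2*28/(-21 + 28) - 1526)*(-1102 - 400) = (2*28/7 - 1526)*(-1502) = (2*28*(1/7) - 1526)*(-1502) = (8 - 1526)*(-1502) = -1518*(-1502) = 2280036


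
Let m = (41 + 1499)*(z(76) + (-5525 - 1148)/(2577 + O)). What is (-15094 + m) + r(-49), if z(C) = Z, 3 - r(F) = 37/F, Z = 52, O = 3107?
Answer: 89781337/1421 ≈ 63182.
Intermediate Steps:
r(F) = 3 - 37/F
z(C) = 52
m = 15889225/203 (m = (41 + 1499)*(52 + (-5525 - 1148)/(2577 + 3107)) = 1540*(52 - 6673/5684) = 1540*(288895/5684) = 15889225/203 ≈ 78272.)
(-15094 + m) + r(-49) = (-15094 + 15889225/203) + (3 - 37/(-49)) = 12825143/203 + (3 - 37*(-1/49)) = 12825143/203 + (3 + 37/49) = 12825143/203 + 184/49 = 89781337/1421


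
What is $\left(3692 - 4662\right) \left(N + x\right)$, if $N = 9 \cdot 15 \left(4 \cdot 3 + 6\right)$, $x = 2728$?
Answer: $-5003260$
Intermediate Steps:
$N = 2430$ ($N = 135 \left(12 + 6\right) = 135 \cdot 18 = 2430$)
$\left(3692 - 4662\right) \left(N + x\right) = \left(3692 - 4662\right) \left(2430 + 2728\right) = \left(-970\right) 5158 = -5003260$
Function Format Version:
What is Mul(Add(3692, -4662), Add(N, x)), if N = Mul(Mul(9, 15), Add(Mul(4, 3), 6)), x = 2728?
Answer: -5003260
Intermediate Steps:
N = 2430 (N = Mul(135, Add(12, 6)) = Mul(135, 18) = 2430)
Mul(Add(3692, -4662), Add(N, x)) = Mul(Add(3692, -4662), Add(2430, 2728)) = Mul(-970, 5158) = -5003260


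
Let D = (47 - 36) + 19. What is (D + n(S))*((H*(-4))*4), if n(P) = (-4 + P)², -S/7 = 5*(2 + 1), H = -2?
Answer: 381152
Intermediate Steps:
S = -105 (S = -35*(2 + 1) = -35*3 = -7*15 = -105)
D = 30 (D = 11 + 19 = 30)
(D + n(S))*((H*(-4))*4) = (30 + (-4 - 105)²)*(-2*(-4)*4) = (30 + (-109)²)*(8*4) = (30 + 11881)*32 = 11911*32 = 381152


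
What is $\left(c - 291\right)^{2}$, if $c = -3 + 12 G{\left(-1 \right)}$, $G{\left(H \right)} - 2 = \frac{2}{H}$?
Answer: $86436$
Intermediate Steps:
$G{\left(H \right)} = 2 + \frac{2}{H}$
$c = -3$ ($c = -3 + 12 \left(2 + \frac{2}{-1}\right) = -3 + 12 \left(2 + 2 \left(-1\right)\right) = -3 + 12 \left(2 - 2\right) = -3 + 12 \cdot 0 = -3 + 0 = -3$)
$\left(c - 291\right)^{2} = \left(-3 - 291\right)^{2} = \left(-294\right)^{2} = 86436$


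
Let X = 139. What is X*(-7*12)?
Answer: -11676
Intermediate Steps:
X*(-7*12) = 139*(-7*12) = 139*(-84) = -11676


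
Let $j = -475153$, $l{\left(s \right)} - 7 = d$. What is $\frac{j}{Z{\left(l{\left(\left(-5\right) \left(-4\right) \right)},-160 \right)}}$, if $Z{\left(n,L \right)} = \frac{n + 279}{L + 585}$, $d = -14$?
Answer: $- \frac{11878825}{16} \approx -7.4243 \cdot 10^{5}$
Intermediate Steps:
$l{\left(s \right)} = -7$ ($l{\left(s \right)} = 7 - 14 = -7$)
$Z{\left(n,L \right)} = \frac{279 + n}{585 + L}$
$\frac{j}{Z{\left(l{\left(\left(-5\right) \left(-4\right) \right)},-160 \right)}} = - \frac{475153}{\frac{1}{585 - 160} \left(279 - 7\right)} = - \frac{475153}{\frac{1}{425} \cdot 272} = - \frac{475153}{\frac{16}{25}} = \left(-475153\right) \frac{25}{16} = - \frac{11878825}{16}$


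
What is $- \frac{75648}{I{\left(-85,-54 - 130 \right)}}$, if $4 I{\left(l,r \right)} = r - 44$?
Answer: $\frac{25216}{19} \approx 1327.2$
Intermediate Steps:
$I{\left(l,r \right)} = -11 + \frac{r}{4}$ ($I{\left(l,r \right)} = \frac{r - 44}{4} = \frac{-44 + r}{4} = -11 + \frac{r}{4}$)
$- \frac{75648}{I{\left(-85,-54 - 130 \right)}} = - \frac{75648}{-11 + \frac{-54 - 130}{4}} = - \frac{75648}{-11 + \frac{1}{4} \left(-184\right)} = - \frac{75648}{-11 - 46} = - \frac{75648}{-57} = \left(-75648\right) \left(- \frac{1}{57}\right) = \frac{25216}{19}$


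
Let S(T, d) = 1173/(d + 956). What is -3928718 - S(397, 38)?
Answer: -3905146865/994 ≈ -3.9287e+6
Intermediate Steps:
S(T, d) = 1173/(956 + d)
-3928718 - S(397, 38) = -3928718 - 1173/(956 + 38) = -3928718 - 1173/994 = -3905146865/994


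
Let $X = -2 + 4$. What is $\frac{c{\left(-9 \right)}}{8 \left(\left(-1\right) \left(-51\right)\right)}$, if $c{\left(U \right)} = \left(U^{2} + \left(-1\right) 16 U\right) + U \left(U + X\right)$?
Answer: $\frac{12}{17} \approx 0.70588$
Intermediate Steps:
$X = 2$
$c{\left(U \right)} = U^{2} - 16 U + U \left(2 + U\right)$ ($c{\left(U \right)} = \left(U^{2} + \left(-1\right) 16 U\right) + U \left(U + 2\right) = \left(U^{2} - 16 U\right) + U \left(2 + U\right) = U^{2} - 16 U + U \left(2 + U\right)$)
$\frac{c{\left(-9 \right)}}{8 \left(\left(-1\right) \left(-51\right)\right)} = \frac{2 \left(-9\right) \left(-7 - 9\right)}{8 \left(\left(-1\right) \left(-51\right)\right)} = \frac{2 \left(-9\right) \left(-16\right)}{8 \cdot 51} = \frac{288}{408} = 288 \cdot \frac{1}{408} = \frac{12}{17}$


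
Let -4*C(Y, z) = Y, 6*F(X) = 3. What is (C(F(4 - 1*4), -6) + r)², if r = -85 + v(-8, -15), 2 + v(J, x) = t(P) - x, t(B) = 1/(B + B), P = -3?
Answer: 3010225/576 ≈ 5226.1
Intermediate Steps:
F(X) = ½ (F(X) = (⅙)*3 = ½)
C(Y, z) = -Y/4
t(B) = 1/(2*B)
v(J, x) = -13/6 - x (v(J, x) = -2 + ((½)/(-3) - x) = -2 + ((½)*(-⅓) - x) = -2 + (-⅙ - x) = -13/6 - x)
r = -433/6 (r = -85 + (-13/6 - 1*(-15)) = -85 + (-13/6 + 15) = -85 + 77/6 = -433/6 ≈ -72.167)
(C(F(4 - 1*4), -6) + r)² = (-¼*½ - 433/6)² = (-⅛ - 433/6)² = (-1735/24)² = 3010225/576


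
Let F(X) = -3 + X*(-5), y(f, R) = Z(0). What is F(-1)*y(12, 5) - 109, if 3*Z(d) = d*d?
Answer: -109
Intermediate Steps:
Z(d) = d²/3 (Z(d) = (d*d)/3 = d²/3)
y(f, R) = 0 (y(f, R) = (⅓)*0² = (⅓)*0 = 0)
F(X) = -3 - 5*X
F(-1)*y(12, 5) - 109 = (-3 - 5*(-1))*0 - 109 = (-3 + 5)*0 - 109 = 2*0 - 109 = 0 - 109 = -109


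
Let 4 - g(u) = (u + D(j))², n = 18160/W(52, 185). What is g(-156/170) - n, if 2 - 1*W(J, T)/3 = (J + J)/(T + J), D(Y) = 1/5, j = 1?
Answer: -1035595777/267325 ≈ -3873.9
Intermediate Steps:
D(Y) = ⅕
W(J, T) = 6 - 6*J/(J + T) (W(J, T) = 6 - 3*(J + J)/(T + J) = 6 - 3*2*J/(J + T) = 6 - 6*J/(J + T))
n = 143464/37 (n = 18160/((6*185/(52 + 185))) = 18160/((6*185/237)) = 18160/((6*185*(1/237))) = 18160/(370/79) = 18160*(79/370) = 143464/37 ≈ 3877.4)
g(u) = 4 - (⅕ + u)² (g(u) = 4 - (u + ⅕)² = 4 - (⅕ + u)²)
g(-156/170) - n = (4 - (1 + 5*(-156/170))²/25) - 1*143464/37 = (4 - (1 + 5*(-156*1/170))²/25) - 143464/37 = (4 - (1 + 5*(-78/85))²/25) - 143464/37 = (4 - (1 - 78/17)²/25) - 143464/37 = (4 - (-61/17)²/25) - 143464/37 = (4 - 1/25*3721/289) - 143464/37 = (4 - 3721/7225) - 143464/37 = 25179/7225 - 143464/37 = -1035595777/267325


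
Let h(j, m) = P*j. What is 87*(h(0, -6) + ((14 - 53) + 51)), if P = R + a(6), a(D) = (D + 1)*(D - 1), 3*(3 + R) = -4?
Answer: 1044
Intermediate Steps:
R = -13/3 (R = -3 + (⅓)*(-4) = -3 - 4/3 = -13/3 ≈ -4.3333)
a(D) = (1 + D)*(-1 + D)
P = 92/3 (P = -13/3 + (-1 + 6²) = -13/3 + (-1 + 36) = -13/3 + 35 = 92/3 ≈ 30.667)
h(j, m) = 92*j/3
87*(h(0, -6) + ((14 - 53) + 51)) = 87*((92/3)*0 + ((14 - 53) + 51)) = 87*(0 + (-39 + 51)) = 87*(0 + 12) = 87*12 = 1044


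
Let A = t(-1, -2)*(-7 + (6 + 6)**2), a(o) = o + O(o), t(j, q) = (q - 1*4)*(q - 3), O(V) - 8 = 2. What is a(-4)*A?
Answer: 24660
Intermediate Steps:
O(V) = 10 (O(V) = 8 + 2 = 10)
t(j, q) = (-4 + q)*(-3 + q) (t(j, q) = (q - 4)*(-3 + q) = (-4 + q)*(-3 + q))
a(o) = 10 + o (a(o) = o + 10 = 10 + o)
A = 4110 (A = (12 + (-2)**2 - 7*(-2))*(-7 + (6 + 6)**2) = (12 + 4 + 14)*(-7 + 12**2) = 30*(-7 + 144) = 30*137 = 4110)
a(-4)*A = (10 - 4)*4110 = 6*4110 = 24660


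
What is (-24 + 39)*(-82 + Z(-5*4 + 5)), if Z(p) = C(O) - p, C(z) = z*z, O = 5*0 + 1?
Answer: -990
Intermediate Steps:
O = 1 (O = 0 + 1 = 1)
C(z) = z**2
Z(p) = 1 - p (Z(p) = 1**2 - p = 1 - p)
(-24 + 39)*(-82 + Z(-5*4 + 5)) = (-24 + 39)*(-82 + (1 - (-5*4 + 5))) = 15*(-82 + (1 - (-20 + 5))) = 15*(-82 + (1 - 1*(-15))) = 15*(-82 + (1 + 15)) = 15*(-82 + 16) = 15*(-66) = -990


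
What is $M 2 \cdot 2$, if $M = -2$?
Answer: $-8$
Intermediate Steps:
$M 2 \cdot 2 = \left(-2\right) 2 \cdot 2 = \left(-4\right) 2 = -8$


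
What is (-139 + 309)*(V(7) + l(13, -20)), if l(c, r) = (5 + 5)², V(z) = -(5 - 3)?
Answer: 16660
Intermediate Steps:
V(z) = -2 (V(z) = -1*2 = -2)
l(c, r) = 100 (l(c, r) = 10² = 100)
(-139 + 309)*(V(7) + l(13, -20)) = (-139 + 309)*(-2 + 100) = 170*98 = 16660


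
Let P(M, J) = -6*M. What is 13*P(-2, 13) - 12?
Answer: 144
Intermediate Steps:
13*P(-2, 13) - 12 = 13*(-6*(-2)) - 12 = 13*12 - 12 = 156 - 12 = 144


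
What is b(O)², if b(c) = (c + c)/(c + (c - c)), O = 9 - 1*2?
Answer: 4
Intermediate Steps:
O = 7 (O = 9 - 2 = 7)
b(c) = 2 (b(c) = (2*c)/(c + 0) = (2*c)/c = 2)
b(O)² = 2² = 4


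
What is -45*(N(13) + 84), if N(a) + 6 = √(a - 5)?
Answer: -3510 - 90*√2 ≈ -3637.3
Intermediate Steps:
N(a) = -6 + √(-5 + a) (N(a) = -6 + √(a - 5) = -6 + √(-5 + a))
-45*(N(13) + 84) = -45*((-6 + √(-5 + 13)) + 84) = -45*((-6 + √8) + 84) = -45*((-6 + 2*√2) + 84) = -45*(78 + 2*√2) = -3510 - 90*√2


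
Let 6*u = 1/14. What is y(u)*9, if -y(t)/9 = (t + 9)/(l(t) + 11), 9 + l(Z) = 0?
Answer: -20439/56 ≈ -364.98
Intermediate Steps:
u = 1/84 (u = (1/6)/14 = (1/6)*(1/14) = 1/84 ≈ 0.011905)
l(Z) = -9 (l(Z) = -9 + 0 = -9)
y(t) = -81/2 - 9*t/2 (y(t) = -9*(t + 9)/(-9 + 11) = -9*(9 + t)/2 = -9*(9/2 + t/2) = -81/2 - 9*t/2)
y(u)*9 = (-81/2 - 9/2*1/84)*9 = (-81/2 - 3/56)*9 = -2271/56*9 = -20439/56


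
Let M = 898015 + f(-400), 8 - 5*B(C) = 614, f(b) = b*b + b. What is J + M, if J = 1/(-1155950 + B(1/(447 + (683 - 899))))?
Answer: 6113391210935/5780356 ≈ 1.0576e+6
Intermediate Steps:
f(b) = b + b² (f(b) = b² + b = b + b²)
B(C) = -606/5 (B(C) = 8/5 - ⅕*614 = 8/5 - 614/5 = -606/5)
M = 1057615 (M = 898015 - 400*(1 - 400) = 898015 - 400*(-399) = 898015 + 159600 = 1057615)
J = -5/5780356 (J = 1/(-1155950 - 606/5) = 1/(-5780356/5) = -5/5780356 ≈ -8.6500e-7)
J + M = -5/5780356 + 1057615 = 6113391210935/5780356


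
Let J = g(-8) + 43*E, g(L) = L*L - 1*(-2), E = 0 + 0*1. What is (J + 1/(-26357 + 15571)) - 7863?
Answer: -84098443/10786 ≈ -7797.0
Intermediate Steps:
E = 0 (E = 0 + 0 = 0)
g(L) = 2 + L² (g(L) = L² + 2 = 2 + L²)
J = 66 (J = (2 + (-8)²) + 43*0 = (2 + 64) + 0 = 66 + 0 = 66)
(J + 1/(-26357 + 15571)) - 7863 = (66 + 1/(-26357 + 15571)) - 7863 = (66 + 1/(-10786)) - 7863 = (66 - 1/10786) - 7863 = 711875/10786 - 7863 = -84098443/10786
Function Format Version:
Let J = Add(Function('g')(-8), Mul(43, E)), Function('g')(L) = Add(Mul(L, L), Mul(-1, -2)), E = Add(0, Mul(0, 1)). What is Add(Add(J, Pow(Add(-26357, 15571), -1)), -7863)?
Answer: Rational(-84098443, 10786) ≈ -7797.0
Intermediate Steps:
E = 0 (E = Add(0, 0) = 0)
Function('g')(L) = Add(2, Pow(L, 2)) (Function('g')(L) = Add(Pow(L, 2), 2) = Add(2, Pow(L, 2)))
J = 66 (J = Add(Add(2, Pow(-8, 2)), Mul(43, 0)) = Add(Add(2, 64), 0) = Add(66, 0) = 66)
Add(Add(J, Pow(Add(-26357, 15571), -1)), -7863) = Add(Add(66, Pow(Add(-26357, 15571), -1)), -7863) = Add(Add(66, Pow(-10786, -1)), -7863) = Add(Add(66, Rational(-1, 10786)), -7863) = Add(Rational(711875, 10786), -7863) = Rational(-84098443, 10786)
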